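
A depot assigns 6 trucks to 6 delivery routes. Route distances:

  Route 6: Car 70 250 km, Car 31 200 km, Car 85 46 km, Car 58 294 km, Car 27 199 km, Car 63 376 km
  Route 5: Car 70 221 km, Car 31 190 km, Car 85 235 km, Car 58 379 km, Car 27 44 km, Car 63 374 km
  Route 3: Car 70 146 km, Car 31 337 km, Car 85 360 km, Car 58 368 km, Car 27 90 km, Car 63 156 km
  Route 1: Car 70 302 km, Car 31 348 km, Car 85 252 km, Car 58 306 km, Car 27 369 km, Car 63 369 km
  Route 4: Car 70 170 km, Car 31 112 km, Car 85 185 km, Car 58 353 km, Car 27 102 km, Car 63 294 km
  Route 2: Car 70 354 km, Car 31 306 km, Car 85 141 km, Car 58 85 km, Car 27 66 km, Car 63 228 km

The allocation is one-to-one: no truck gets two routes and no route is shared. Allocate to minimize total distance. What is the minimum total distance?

Optimal: Car 70→Route 1 (302 km), Car 31→Route 4 (112 km), Car 85→Route 6 (46 km), Car 58→Route 2 (85 km), Car 27→Route 5 (44 km), Car 63→Route 3 (156 km) — total 302+112+46+85+44+156 = 745 km.
Row-greedy (each truck in turn takes its cheapest remaining route) gives 802 km, worse by 57.
Next-best assignment: Car 70→Route 3, Car 31→Route 4, Car 85→Route 6, Car 58→Route 2, Car 27→Route 5, Car 63→Route 1 = 802 km.
Swapping Car 27↔Car 31 (Car 27→Route 4 102 km, Car 31→Route 5 190 km) adds 136.
Checked against all permutations: 745 km is optimal.

Minimum total: 745 km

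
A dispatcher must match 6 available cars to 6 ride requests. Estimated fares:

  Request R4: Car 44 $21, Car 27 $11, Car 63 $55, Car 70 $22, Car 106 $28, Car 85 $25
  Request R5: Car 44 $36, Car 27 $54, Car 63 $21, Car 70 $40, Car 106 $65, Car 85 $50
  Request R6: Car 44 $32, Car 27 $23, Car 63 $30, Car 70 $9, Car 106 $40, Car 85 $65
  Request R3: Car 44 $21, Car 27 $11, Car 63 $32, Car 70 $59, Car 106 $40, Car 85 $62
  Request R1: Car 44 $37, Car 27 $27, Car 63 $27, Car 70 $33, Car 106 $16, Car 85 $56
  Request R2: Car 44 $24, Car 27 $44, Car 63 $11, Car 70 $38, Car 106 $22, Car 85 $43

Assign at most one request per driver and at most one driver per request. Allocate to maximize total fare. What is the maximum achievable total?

Maximum total: $325

Treat this as an assignment problem: match each driver to one request.
Optimal: Car 44→Request R1 ($37), Car 27→Request R2 ($44), Car 63→Request R4 ($55), Car 70→Request R3 ($59), Car 106→Request R5 ($65), Car 85→Request R6 ($65) — total 37+44+55+59+65+65 = $325.
Row-greedy (each driver in turn takes its best remaining request) gives $288, worse by 37.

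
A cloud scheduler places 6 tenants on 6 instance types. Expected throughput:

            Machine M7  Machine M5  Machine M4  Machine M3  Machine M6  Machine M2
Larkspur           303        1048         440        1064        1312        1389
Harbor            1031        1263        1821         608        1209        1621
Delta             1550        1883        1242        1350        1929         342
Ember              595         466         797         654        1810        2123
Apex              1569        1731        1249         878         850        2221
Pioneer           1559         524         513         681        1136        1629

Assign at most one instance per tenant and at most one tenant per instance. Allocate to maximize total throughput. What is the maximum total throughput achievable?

Max total: 10358 ops/s

Optimal: Larkspur→Machine M3 (1064 ops/s), Harbor→Machine M4 (1821 ops/s), Delta→Machine M5 (1883 ops/s), Ember→Machine M6 (1810 ops/s), Apex→Machine M2 (2221 ops/s), Pioneer→Machine M7 (1559 ops/s) — total 1064+1821+1883+1810+2221+1559 = 10358 ops/s.
Column-greedy (each instance in turn goes to its best remaining tenant) gives 9776 ops/s, worse by 582.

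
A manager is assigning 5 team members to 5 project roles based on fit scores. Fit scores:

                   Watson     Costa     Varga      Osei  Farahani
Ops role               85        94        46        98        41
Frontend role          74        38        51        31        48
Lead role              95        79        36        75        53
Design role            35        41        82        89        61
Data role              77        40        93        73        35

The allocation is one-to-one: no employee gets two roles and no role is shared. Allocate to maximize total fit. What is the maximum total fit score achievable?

Maximum total: 419 pts

This is a one-to-one assignment (maximum-weight bipartite matching).
Optimal: Watson→Lead role (95 pts), Costa→Ops role (94 pts), Varga→Data role (93 pts), Osei→Design role (89 pts), Farahani→Frontend role (48 pts) — total 95+94+93+89+48 = 419 pts.
Column-greedy (each role in turn goes to its best remaining employee) gives 368 pts, worse by 51.
Every other assignment is strictly worse.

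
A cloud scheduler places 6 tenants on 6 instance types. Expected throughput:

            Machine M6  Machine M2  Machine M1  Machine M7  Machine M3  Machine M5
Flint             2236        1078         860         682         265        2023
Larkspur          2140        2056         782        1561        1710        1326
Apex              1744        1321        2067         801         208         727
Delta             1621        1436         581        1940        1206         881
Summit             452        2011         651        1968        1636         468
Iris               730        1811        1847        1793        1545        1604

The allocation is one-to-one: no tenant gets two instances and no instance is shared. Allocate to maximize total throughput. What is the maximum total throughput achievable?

Optimal: Flint→Machine M5 (2023 ops/s), Larkspur→Machine M6 (2140 ops/s), Apex→Machine M1 (2067 ops/s), Delta→Machine M7 (1940 ops/s), Summit→Machine M2 (2011 ops/s), Iris→Machine M3 (1545 ops/s) — total 2023+2140+2067+1940+2011+1545 = 11726 ops/s.
Max-entry greedy (repeatedly take the single best remaining cell) gives 11137 ops/s, worse by 589.
Swapping Apex↔Delta (Apex→Machine M7 801 ops/s, Delta→Machine M1 581 ops/s) loses 2625.

Maximum total: 11726 ops/s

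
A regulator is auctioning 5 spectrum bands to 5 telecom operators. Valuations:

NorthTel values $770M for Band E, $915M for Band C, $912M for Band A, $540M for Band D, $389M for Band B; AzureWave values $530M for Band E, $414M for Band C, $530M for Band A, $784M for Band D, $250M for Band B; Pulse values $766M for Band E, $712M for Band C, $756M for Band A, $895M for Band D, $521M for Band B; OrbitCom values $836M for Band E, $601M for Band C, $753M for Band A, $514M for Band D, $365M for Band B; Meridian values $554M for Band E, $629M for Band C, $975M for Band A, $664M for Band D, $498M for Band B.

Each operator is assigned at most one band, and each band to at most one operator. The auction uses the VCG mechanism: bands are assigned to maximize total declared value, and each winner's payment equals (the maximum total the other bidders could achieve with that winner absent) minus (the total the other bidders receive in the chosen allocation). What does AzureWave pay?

Efficient allocation: NorthTel→Band C ($915M), AzureWave→Band D ($784M), Pulse→Band B ($521M), OrbitCom→Band E ($836M), Meridian→Band A ($975M); total welfare W = $4031M.
AzureWave receives Band D at value $784M, so the others get W − 784 = $3247M.
Without AzureWave: best allocation of the remaining 4 bidders over all 5 bands is NorthTel→Band C ($915M), Pulse→Band D ($895M), OrbitCom→Band E ($836M), Meridian→Band A ($975M), total $3621M.
VCG payment = (others' best without AzureWave) − (others' welfare with AzureWave) = 3621 − 3247 = $374M.

AzureWave pays $374M.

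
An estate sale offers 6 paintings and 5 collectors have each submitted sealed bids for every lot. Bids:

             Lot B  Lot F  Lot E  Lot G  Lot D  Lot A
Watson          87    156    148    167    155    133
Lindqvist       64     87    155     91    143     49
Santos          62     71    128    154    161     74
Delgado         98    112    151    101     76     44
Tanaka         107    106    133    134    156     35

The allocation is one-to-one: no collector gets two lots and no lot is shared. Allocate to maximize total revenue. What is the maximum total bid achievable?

Optimal: Watson→Lot F ($156), Lindqvist→Lot E ($155), Santos→Lot G ($154), Delgado→Lot B ($98), Tanaka→Lot D ($156) — total 156+155+154+98+156 = $719.
Column-greedy (each lot in turn goes to its best remaining collector) gives $648, worse by 71.

Max total: $719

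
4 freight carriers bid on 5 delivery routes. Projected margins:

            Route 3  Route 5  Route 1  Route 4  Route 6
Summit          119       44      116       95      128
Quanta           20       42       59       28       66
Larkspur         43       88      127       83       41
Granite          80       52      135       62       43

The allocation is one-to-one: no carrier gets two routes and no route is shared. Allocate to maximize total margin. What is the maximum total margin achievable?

Max total: $408k

This is a one-to-one assignment (maximum-weight bipartite matching).
Optimal: Summit→Route 3 ($119k), Quanta→Route 6 ($66k), Larkspur→Route 5 ($88k), Granite→Route 1 ($135k) — total 119+66+88+135 = $408k.
Row-greedy (each carrier in turn takes its best remaining route) gives $355k, worse by 53.
Checked against all permutations: $408k is optimal.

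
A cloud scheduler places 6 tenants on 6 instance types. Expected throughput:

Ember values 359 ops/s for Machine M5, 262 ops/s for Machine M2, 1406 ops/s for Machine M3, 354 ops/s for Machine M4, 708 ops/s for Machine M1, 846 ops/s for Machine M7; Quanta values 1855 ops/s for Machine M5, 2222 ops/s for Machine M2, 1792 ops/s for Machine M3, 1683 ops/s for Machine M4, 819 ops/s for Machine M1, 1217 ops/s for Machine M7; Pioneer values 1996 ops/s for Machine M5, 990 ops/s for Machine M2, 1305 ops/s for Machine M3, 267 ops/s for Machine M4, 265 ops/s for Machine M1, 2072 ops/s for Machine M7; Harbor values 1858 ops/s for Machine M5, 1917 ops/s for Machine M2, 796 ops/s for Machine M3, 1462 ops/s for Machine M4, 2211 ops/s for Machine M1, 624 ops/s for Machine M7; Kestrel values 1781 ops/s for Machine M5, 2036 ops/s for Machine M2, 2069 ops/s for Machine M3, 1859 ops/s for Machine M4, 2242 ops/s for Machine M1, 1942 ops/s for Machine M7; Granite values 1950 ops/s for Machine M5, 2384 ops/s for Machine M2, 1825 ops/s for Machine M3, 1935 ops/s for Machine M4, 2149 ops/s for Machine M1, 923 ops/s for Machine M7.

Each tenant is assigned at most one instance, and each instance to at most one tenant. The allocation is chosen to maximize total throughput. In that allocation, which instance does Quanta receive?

Optimal: Ember→Machine M3 (1406 ops/s), Quanta→Machine M5 (1855 ops/s), Pioneer→Machine M7 (2072 ops/s), Harbor→Machine M1 (2211 ops/s), Kestrel→Machine M4 (1859 ops/s), Granite→Machine M2 (2384 ops/s) — total 1406+1855+2072+2211+1859+2384 = 11787 ops/s.
Quanta's own top instance is Machine M2 (2222 ops/s), but forcing Quanta→Machine M2 and reassigning the rest optimally gives only 11735 ops/s — worse by 52.

Quanta receives Machine M5.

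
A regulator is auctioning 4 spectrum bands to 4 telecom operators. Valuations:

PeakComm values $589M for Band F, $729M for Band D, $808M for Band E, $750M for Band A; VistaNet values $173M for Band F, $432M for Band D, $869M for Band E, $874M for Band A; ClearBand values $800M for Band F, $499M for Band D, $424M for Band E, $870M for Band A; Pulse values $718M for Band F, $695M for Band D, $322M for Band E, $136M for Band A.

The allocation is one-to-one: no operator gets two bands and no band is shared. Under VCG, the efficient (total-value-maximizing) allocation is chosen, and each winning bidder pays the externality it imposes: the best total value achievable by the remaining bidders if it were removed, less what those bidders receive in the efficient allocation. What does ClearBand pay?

Efficient allocation: PeakComm→Band D ($729M), VistaNet→Band E ($869M), ClearBand→Band A ($870M), Pulse→Band F ($718M); total welfare W = $3186M.
ClearBand receives Band A at value $870M, so the others get W − 870 = $2316M.
Without ClearBand: best allocation of the remaining 3 bidders over all 4 bands is PeakComm→Band E ($808M), VistaNet→Band A ($874M), Pulse→Band F ($718M), total $2400M.
VCG payment = (others' best without ClearBand) − (others' welfare with ClearBand) = 2400 − 2316 = $84M.

ClearBand pays $84M.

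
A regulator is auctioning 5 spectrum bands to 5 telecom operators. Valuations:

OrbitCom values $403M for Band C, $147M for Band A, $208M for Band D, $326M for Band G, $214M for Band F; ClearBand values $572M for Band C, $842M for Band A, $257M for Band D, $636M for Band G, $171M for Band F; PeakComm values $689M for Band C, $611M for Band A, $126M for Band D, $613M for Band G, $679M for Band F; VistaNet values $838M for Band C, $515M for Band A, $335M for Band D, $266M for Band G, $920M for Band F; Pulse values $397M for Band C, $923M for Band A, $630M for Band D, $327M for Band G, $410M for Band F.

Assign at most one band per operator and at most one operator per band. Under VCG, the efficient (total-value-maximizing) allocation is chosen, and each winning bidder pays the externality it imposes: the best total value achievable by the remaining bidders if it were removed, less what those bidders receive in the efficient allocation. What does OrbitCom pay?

OrbitCom pays $163M.

Efficient allocation: OrbitCom→Band C ($403M), ClearBand→Band A ($842M), PeakComm→Band G ($613M), VistaNet→Band F ($920M), Pulse→Band D ($630M); total welfare W = $3408M.
OrbitCom receives Band C at value $403M, so the others get W − 403 = $3005M.
Without OrbitCom: best allocation of the remaining 4 bidders over all 5 bands is ClearBand→Band G ($636M), PeakComm→Band C ($689M), VistaNet→Band F ($920M), Pulse→Band A ($923M), total $3168M.
VCG payment = (others' best without OrbitCom) − (others' welfare with OrbitCom) = 3168 − 3005 = $163M.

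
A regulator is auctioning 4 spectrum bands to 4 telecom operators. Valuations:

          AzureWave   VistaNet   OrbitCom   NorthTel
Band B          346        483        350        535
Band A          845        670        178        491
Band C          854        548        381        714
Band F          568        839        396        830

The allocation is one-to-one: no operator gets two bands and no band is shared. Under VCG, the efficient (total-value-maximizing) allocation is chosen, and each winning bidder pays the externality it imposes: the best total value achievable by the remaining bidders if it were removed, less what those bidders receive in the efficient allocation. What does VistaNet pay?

Efficient allocation: AzureWave→Band A ($845M), VistaNet→Band F ($839M), OrbitCom→Band B ($350M), NorthTel→Band C ($714M); total welfare W = $2748M.
VistaNet receives Band F at value $839M, so the others get W − 839 = $1909M.
Without VistaNet: best allocation of the remaining 3 bidders over all 4 bands is AzureWave→Band A ($845M), OrbitCom→Band C ($381M), NorthTel→Band F ($830M), total $2056M.
VCG payment = (others' best without VistaNet) − (others' welfare with VistaNet) = 2056 − 1909 = $147M.

VistaNet pays $147M.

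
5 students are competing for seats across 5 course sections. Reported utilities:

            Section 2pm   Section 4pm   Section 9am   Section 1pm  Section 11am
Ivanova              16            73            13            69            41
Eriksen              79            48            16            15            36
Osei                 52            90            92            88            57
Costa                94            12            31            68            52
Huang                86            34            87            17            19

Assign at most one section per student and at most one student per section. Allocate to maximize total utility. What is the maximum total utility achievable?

Optimal: Ivanova→Section 4pm (73 points), Eriksen→Section 2pm (79 points), Osei→Section 1pm (88 points), Costa→Section 11am (52 points), Huang→Section 9am (87 points) — total 73+79+88+52+87 = 379 points.
Max-entry greedy (repeatedly take the single best remaining cell) gives 312 points, worse by 67.
Checked against all permutations: 379 points is optimal.

Max total: 379 points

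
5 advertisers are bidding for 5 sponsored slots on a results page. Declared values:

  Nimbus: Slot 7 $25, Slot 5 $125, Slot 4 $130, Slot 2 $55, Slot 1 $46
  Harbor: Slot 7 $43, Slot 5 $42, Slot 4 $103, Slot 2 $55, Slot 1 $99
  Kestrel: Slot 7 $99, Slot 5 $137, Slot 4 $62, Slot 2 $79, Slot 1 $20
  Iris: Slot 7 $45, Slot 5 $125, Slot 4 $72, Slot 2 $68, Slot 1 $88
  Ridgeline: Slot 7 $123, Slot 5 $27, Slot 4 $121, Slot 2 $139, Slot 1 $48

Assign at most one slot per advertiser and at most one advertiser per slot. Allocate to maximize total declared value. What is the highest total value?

This is a one-to-one assignment (maximum-weight bipartite matching).
Optimal: Nimbus→Slot 4 ($130), Harbor→Slot 1 ($99), Kestrel→Slot 7 ($99), Iris→Slot 5 ($125), Ridgeline→Slot 2 ($139) — total 130+99+99+125+139 = $592.
Column-greedy (each slot in turn goes to its best remaining advertiser) gives $557, worse by 35.
Next-best assignment: Nimbus→Slot 4, Harbor→Slot 1, Kestrel→Slot 5, Iris→Slot 2, Ridgeline→Slot 7 = $557.
Every other assignment is strictly worse.

Max total: $592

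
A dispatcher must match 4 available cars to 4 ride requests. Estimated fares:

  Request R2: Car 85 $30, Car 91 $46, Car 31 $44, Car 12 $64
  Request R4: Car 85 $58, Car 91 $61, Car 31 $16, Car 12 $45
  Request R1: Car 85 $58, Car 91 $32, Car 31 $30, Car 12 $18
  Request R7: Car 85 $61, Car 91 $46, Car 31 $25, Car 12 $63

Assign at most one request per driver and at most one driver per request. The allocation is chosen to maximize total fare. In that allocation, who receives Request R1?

This is the linear assignment problem.
Optimal: Car 85→Request R1 ($58), Car 91→Request R4 ($61), Car 31→Request R2 ($44), Car 12→Request R7 ($63) — total 58+61+44+63 = $226.
Column-greedy (each request in turn goes to its best remaining driver) gives $208, worse by 18.
Next-best assignment: Car 85→Request R7, Car 91→Request R4, Car 31→Request R1, Car 12→Request R2 = $216.
Car 85's own top request is Request R7 ($61), but forcing Car 85→Request R7 and reassigning the rest optimally gives only $216 — worse by 10.

Car 85 receives Request R1.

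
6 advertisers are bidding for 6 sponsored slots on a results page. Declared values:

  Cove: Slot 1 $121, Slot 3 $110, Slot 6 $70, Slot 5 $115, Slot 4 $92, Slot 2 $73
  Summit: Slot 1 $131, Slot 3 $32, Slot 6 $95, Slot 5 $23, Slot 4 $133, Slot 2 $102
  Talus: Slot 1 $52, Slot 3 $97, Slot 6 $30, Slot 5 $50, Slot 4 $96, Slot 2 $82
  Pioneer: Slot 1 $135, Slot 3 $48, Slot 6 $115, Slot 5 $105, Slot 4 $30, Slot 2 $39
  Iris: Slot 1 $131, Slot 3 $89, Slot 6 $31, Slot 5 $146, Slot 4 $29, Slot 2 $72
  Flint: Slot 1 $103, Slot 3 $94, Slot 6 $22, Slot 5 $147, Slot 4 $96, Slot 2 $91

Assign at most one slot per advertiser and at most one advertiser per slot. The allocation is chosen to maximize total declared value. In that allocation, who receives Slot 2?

Treat this as an assignment problem: match each advertiser to one slot.
Optimal: Cove→Slot 3 ($110), Summit→Slot 4 ($133), Talus→Slot 2 ($82), Pioneer→Slot 6 ($115), Iris→Slot 1 ($131), Flint→Slot 5 ($147) — total 110+133+82+115+131+147 = $718.
Max-entry greedy (repeatedly take the single best remaining cell) gives $638, worse by 80.
Talus's own top slot is Slot 3 ($97), but forcing Talus→Slot 3 and reassigning the rest optimally gives only $703 — worse by 15.

Talus receives Slot 2.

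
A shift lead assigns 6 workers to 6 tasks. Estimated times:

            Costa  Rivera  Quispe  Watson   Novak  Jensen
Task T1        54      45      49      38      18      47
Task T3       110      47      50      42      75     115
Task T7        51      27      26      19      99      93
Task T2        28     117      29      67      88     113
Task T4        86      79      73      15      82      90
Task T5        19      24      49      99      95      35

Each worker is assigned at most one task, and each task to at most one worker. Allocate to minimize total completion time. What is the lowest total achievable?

Minimum total: 169 min

Optimal: Costa→Task T2 (28 min), Rivera→Task T3 (47 min), Quispe→Task T7 (26 min), Watson→Task T4 (15 min), Novak→Task T1 (18 min), Jensen→Task T5 (35 min) — total 28+47+26+15+18+35 = 169 min.
Swapping Costa↔Watson (Costa→Task T4 86 min, Watson→Task T2 67 min) adds 110.
Every other assignment is strictly worse.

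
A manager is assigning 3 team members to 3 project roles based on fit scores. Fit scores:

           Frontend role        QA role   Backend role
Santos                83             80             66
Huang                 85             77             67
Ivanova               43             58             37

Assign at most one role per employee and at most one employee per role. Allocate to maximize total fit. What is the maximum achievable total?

Optimal: Santos→Backend role (66 pts), Huang→Frontend role (85 pts), Ivanova→QA role (58 pts) — total 66+85+58 = 209 pts.
Row-greedy (each employee in turn takes its best remaining role) gives 197 pts, worse by 12.
Next-best assignment: Santos→Frontend role, Huang→Backend role, Ivanova→QA role = 208 pts.
Every other assignment is strictly worse.

Max total: 209 pts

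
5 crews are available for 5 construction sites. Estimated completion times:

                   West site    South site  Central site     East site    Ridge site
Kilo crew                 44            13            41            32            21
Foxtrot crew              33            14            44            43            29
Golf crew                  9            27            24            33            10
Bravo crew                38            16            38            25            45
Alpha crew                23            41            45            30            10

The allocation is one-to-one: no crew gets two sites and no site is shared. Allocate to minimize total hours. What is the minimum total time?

Min total: 99 hours

Optimal: Kilo crew→Central site (41 hours), Foxtrot crew→South site (14 hours), Golf crew→West site (9 hours), Bravo crew→East site (25 hours), Alpha crew→Ridge site (10 hours) — total 41+14+9+25+10 = 99 hours.
Row-greedy (each crew in turn takes its cheapest remaining site) gives 121 hours, worse by 22.
Next-best assignment: Kilo crew→South site, Foxtrot crew→Central site, Golf crew→West site, Bravo crew→East site, Alpha crew→Ridge site = 101 hours.
Swapping Golf crew↔Kilo crew (Golf crew→Central site 24 hours, Kilo crew→West site 44 hours) adds 18.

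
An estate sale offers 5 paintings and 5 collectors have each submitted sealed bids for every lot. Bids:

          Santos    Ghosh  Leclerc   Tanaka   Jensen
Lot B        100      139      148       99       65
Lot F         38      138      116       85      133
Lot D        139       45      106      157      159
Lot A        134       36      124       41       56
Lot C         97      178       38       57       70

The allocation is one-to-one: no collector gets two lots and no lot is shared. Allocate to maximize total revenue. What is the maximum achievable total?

Max total: $750

Optimal: Santos→Lot A ($134), Ghosh→Lot C ($178), Leclerc→Lot B ($148), Tanaka→Lot D ($157), Jensen→Lot F ($133) — total 134+178+148+157+133 = $750.
Column-greedy (each lot in turn goes to its best remaining collector) gives $636, worse by 114.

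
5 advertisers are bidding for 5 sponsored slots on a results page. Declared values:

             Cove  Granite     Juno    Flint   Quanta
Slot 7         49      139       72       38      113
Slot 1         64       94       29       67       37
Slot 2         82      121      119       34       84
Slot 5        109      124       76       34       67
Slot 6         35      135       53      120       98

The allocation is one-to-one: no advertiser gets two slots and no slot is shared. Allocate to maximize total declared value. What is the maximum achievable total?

Max total: $555

Optimal: Cove→Slot 5 ($109), Granite→Slot 1 ($94), Juno→Slot 2 ($119), Flint→Slot 6 ($120), Quanta→Slot 7 ($113) — total 109+94+119+120+113 = $555.
Max-entry greedy (repeatedly take the single best remaining cell) gives $524, worse by 31.
Every other assignment is strictly worse.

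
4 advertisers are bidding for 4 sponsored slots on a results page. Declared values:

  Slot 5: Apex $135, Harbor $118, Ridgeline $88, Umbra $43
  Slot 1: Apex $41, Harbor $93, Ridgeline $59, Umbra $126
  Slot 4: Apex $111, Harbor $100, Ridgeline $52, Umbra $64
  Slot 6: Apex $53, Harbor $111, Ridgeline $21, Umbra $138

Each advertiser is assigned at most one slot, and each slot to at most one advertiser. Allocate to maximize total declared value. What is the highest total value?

This is a one-to-one assignment (maximum-weight bipartite matching).
Optimal: Apex→Slot 4 ($111), Harbor→Slot 6 ($111), Ridgeline→Slot 5 ($88), Umbra→Slot 1 ($126) — total 111+111+88+126 = $436.
Column-greedy (each slot in turn goes to its best remaining advertiser) gives $382, worse by 54.
Every other assignment is strictly worse.

Maximum total: $436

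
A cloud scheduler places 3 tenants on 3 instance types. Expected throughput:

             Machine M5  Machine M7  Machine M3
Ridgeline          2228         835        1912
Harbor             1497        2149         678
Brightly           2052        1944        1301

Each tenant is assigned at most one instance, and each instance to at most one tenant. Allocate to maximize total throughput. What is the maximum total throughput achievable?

Optimal: Ridgeline→Machine M3 (1912 ops/s), Harbor→Machine M7 (2149 ops/s), Brightly→Machine M5 (2052 ops/s) — total 1912+2149+2052 = 6113 ops/s.
Max-entry greedy (repeatedly take the single best remaining cell) gives 5678 ops/s, worse by 435.
Next-best assignment: Ridgeline→Machine M5, Harbor→Machine M7, Brightly→Machine M3 = 5678 ops/s.

Maximum total: 6113 ops/s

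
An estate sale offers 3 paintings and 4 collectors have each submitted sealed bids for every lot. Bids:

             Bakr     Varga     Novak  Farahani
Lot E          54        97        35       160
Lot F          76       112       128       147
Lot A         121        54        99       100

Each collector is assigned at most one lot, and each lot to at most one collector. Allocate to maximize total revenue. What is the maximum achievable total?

Treat this as an assignment problem: match each collector to one lot.
Optimal: Farahani→Lot E ($160), Novak→Lot F ($128), Bakr→Lot A ($121) — total 160+128+121 = $409.
Row-greedy (each collector in turn takes its best remaining lot) gives $268, worse by 141.
Next-best assignment: Farahani→Lot E, Varga→Lot F, Bakr→Lot A = $393.

Max total: $409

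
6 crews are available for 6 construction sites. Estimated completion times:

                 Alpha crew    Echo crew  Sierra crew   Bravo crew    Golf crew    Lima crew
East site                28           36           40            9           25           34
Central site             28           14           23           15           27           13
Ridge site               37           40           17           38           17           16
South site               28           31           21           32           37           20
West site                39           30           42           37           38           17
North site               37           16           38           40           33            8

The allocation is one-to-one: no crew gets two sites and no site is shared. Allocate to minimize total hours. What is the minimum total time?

Min total: 108 hours

This is the linear assignment problem.
Optimal: Alpha crew→Central site (28 hours), Echo crew→North site (16 hours), Sierra crew→South site (21 hours), Bravo crew→East site (9 hours), Golf crew→Ridge site (17 hours), Lima crew→West site (17 hours) — total 28+16+21+9+17+17 = 108 hours.
Column-greedy (each site in turn goes to its cheapest remaining crew) gives 130 hours, worse by 22.
Swapping Lima crew↔Echo crew (Lima crew→North site 8 hours, Echo crew→West site 30 hours) adds 5.
Checked against all permutations: 108 hours is optimal.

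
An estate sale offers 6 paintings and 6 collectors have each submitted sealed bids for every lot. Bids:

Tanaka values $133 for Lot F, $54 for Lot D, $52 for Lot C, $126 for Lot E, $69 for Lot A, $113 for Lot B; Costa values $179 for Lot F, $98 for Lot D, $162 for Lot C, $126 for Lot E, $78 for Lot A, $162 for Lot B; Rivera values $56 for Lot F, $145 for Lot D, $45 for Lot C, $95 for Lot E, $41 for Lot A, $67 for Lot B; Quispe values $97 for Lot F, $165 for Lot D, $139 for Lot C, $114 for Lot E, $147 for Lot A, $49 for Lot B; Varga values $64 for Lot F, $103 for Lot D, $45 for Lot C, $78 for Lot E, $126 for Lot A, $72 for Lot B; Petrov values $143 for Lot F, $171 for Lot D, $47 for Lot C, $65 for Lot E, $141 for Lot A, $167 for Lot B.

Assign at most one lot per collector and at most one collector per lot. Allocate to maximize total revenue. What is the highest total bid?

Maximum total: $882

This is the linear assignment problem.
Optimal: Tanaka→Lot E ($126), Costa→Lot F ($179), Rivera→Lot D ($145), Quispe→Lot C ($139), Varga→Lot A ($126), Petrov→Lot B ($167) — total 126+179+145+139+126+167 = $882.
Max-entry greedy (repeatedly take the single best remaining cell) gives $740, worse by 142.
Swapping Petrov↔Tanaka (Petrov→Lot E $65, Tanaka→Lot B $113) loses 115.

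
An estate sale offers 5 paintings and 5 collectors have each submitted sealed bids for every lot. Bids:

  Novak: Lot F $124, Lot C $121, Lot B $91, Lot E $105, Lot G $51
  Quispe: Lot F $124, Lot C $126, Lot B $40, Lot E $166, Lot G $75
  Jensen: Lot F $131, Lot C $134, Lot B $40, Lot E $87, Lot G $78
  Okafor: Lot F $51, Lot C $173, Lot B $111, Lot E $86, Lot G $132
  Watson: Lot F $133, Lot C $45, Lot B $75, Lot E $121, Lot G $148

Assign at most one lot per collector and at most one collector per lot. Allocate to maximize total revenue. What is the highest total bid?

Max total: $709

Optimal: Novak→Lot B ($91), Quispe→Lot E ($166), Jensen→Lot F ($131), Okafor→Lot C ($173), Watson→Lot G ($148) — total 91+166+131+173+148 = $709.
Row-greedy (each collector in turn takes its best remaining lot) gives $631, worse by 78.
Next-best assignment: Novak→Lot F, Quispe→Lot E, Jensen→Lot C, Okafor→Lot B, Watson→Lot G = $683.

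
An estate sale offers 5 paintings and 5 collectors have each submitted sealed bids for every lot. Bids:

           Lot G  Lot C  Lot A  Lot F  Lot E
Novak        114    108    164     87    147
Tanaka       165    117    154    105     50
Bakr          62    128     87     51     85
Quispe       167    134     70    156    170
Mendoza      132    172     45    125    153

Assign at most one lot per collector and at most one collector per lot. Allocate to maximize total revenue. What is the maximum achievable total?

Maximum total: $766

Optimal: Novak→Lot A ($164), Tanaka→Lot G ($165), Bakr→Lot C ($128), Quispe→Lot F ($156), Mendoza→Lot E ($153) — total 164+165+128+156+153 = $766.
Column-greedy (each lot in turn goes to its best remaining collector) gives $693, worse by 73.
Next-best assignment: Novak→Lot A, Tanaka→Lot G, Bakr→Lot C, Quispe→Lot E, Mendoza→Lot F = $752.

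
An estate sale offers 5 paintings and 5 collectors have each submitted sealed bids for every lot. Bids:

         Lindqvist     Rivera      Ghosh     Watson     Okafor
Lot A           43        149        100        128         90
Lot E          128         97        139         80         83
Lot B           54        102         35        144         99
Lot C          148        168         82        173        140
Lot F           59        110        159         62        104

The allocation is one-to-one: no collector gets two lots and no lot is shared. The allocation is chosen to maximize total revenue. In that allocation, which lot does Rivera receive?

This is a one-to-one assignment (maximum-weight bipartite matching).
Optimal: Lindqvist→Lot E ($128), Rivera→Lot A ($149), Ghosh→Lot F ($159), Watson→Lot B ($144), Okafor→Lot C ($140) — total 128+149+159+144+140 = $720.
Column-greedy (each lot in turn goes to its best remaining collector) gives $684, worse by 36.
Next-best assignment: Lindqvist→Lot E, Rivera→Lot A, Ghosh→Lot F, Watson→Lot C, Okafor→Lot B = $708.
Rivera's own top lot is Lot C ($168), but forcing Rivera→Lot C and reassigning the rest optimally gives only $689 — worse by 31.

Rivera receives Lot A.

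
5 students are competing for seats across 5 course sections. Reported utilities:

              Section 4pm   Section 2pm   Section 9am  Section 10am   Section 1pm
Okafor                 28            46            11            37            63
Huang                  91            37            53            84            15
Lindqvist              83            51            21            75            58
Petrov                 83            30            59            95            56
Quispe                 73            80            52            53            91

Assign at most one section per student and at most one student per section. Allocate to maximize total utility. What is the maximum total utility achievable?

Optimal: Okafor→Section 1pm (63 points), Huang→Section 9am (53 points), Lindqvist→Section 4pm (83 points), Petrov→Section 10am (95 points), Quispe→Section 2pm (80 points) — total 63+53+83+95+80 = 374 points.
Column-greedy (each section in turn goes to its best remaining student) gives 368 points, worse by 6.
Next-best assignment: Okafor→Section 1pm, Huang→Section 10am, Lindqvist→Section 4pm, Petrov→Section 9am, Quispe→Section 2pm = 369 points.

Maximum total: 374 points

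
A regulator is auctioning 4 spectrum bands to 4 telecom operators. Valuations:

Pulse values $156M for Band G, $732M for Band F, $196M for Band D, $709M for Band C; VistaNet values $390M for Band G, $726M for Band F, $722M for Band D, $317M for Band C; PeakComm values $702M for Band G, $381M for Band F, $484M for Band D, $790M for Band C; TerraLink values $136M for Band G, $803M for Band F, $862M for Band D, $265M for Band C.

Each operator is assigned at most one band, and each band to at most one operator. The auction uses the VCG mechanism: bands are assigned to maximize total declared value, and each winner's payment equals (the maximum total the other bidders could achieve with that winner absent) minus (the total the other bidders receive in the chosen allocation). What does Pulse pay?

Efficient allocation: Pulse→Band C ($709M), VistaNet→Band F ($726M), PeakComm→Band G ($702M), TerraLink→Band D ($862M); total welfare W = $2999M.
Pulse receives Band C at value $709M, so the others get W − 709 = $2290M.
Without Pulse: best allocation of the remaining 3 bidders over all 4 bands is VistaNet→Band F ($726M), PeakComm→Band C ($790M), TerraLink→Band D ($862M), total $2378M.
VCG payment = (others' best without Pulse) − (others' welfare with Pulse) = 2378 − 2290 = $88M.

Pulse pays $88M.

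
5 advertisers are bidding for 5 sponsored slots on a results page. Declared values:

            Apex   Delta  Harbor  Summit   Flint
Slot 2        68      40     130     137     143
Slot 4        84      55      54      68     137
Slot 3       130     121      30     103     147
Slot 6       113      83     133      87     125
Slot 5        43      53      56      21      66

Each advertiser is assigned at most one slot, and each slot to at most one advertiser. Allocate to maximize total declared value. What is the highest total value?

Maximum total: $590

Optimal: Apex→Slot 3 ($130), Delta→Slot 5 ($53), Harbor→Slot 6 ($133), Summit→Slot 2 ($137), Flint→Slot 4 ($137) — total 130+53+133+137+137 = $590.
Max-entry greedy (repeatedly take the single best remaining cell) gives $554, worse by 36.
Every other assignment is strictly worse.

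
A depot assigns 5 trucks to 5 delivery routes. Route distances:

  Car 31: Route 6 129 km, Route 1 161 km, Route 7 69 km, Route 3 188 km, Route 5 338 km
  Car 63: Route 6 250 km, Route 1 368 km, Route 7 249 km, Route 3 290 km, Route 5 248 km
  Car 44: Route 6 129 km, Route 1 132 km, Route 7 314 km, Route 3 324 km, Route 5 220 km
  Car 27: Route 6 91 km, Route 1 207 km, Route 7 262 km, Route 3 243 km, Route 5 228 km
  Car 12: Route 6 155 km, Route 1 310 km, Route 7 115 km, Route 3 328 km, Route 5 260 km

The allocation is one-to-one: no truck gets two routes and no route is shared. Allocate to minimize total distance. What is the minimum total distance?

Min total: 774 km

This is the linear assignment problem.
Optimal: Car 31→Route 3 (188 km), Car 63→Route 5 (248 km), Car 44→Route 1 (132 km), Car 27→Route 6 (91 km), Car 12→Route 7 (115 km) — total 188+248+132+91+115 = 774 km.
Row-greedy (each truck in turn takes its cheapest remaining route) gives 981 km, worse by 207.
No other one-to-one assignment undercuts 774 km.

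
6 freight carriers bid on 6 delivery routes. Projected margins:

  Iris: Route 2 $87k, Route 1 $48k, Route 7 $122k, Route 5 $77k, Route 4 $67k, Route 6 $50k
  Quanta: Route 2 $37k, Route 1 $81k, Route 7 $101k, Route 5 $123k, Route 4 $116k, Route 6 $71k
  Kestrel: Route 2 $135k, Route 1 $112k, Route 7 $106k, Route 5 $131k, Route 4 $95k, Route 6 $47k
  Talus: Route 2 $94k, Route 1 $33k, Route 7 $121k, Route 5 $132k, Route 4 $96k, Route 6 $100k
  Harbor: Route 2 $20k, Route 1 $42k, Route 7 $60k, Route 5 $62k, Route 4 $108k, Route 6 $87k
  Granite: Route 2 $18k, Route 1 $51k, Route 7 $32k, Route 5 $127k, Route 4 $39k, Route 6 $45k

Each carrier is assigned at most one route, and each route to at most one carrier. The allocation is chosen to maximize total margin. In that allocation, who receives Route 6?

Optimal: Iris→Route 7 ($122k), Quanta→Route 1 ($81k), Kestrel→Route 2 ($135k), Talus→Route 6 ($100k), Harbor→Route 4 ($108k), Granite→Route 5 ($127k) — total 122+81+135+100+108+127 = $673k.
Column-greedy (each route in turn goes to its best remaining carrier) gives $623k, worse by 50.
Next-best assignment: Iris→Route 7, Quanta→Route 4, Kestrel→Route 1, Talus→Route 2, Harbor→Route 6, Granite→Route 5 = $658k.
No other one-to-one assignment exceeds $673k.
Talus's own top route is Route 5 ($132k), but forcing Talus→Route 5 and reassigning the rest optimally gives only $643k — worse by 30.

Talus receives Route 6.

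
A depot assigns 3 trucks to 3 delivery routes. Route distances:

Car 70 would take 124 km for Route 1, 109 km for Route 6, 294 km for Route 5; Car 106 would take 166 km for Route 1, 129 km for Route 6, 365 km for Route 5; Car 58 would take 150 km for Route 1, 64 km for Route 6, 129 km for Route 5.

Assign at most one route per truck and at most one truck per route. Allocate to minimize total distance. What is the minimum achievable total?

Minimum total: 382 km

Optimal: Car 70→Route 1 (124 km), Car 106→Route 6 (129 km), Car 58→Route 5 (129 km) — total 124+129+129 = 382 km.
Row-greedy (each truck in turn takes its cheapest remaining route) gives 404 km, worse by 22.
Swapping Car 106↔Car 70 (Car 106→Route 1 166 km, Car 70→Route 6 109 km) adds 22.
Every other assignment is strictly worse.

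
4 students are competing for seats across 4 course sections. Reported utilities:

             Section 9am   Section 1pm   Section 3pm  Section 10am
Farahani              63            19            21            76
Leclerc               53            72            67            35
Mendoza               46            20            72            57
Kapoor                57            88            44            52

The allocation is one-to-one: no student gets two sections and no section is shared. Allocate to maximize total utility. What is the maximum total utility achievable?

Optimal: Farahani→Section 10am (76 points), Leclerc→Section 9am (53 points), Mendoza→Section 3pm (72 points), Kapoor→Section 1pm (88 points) — total 76+53+72+88 = 289 points.
Row-greedy (each student in turn takes its best remaining section) gives 277 points, worse by 12.
Swapping Kapoor↔Leclerc (Kapoor→Section 9am 57 points, Leclerc→Section 1pm 72 points) loses 12.

Maximum total: 289 points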